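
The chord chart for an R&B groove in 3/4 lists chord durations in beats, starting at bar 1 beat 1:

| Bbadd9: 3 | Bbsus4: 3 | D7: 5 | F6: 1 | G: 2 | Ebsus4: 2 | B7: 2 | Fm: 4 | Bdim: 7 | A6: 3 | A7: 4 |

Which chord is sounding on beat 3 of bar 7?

Fm

Beat 3 of bar 7 is beat (7−1)×3 + 3 = 21 overall.
Running totals: Bbadd9 ends at 3, Bbsus4 ends at 6, D7 ends at 11, F6 ends at 12, G ends at 14, Ebsus4 ends at 16, B7 ends at 18, Fm ends at 22.
Beat 21 falls within Fm.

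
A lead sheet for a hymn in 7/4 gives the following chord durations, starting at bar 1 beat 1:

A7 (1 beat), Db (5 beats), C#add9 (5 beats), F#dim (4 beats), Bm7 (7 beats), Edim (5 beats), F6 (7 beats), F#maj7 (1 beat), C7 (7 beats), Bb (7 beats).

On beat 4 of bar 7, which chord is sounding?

Beat 4 of bar 7 is beat (7−1)×7 + 4 = 46 overall.
Running totals: A7 ends at 1, Db ends at 6, C#add9 ends at 11, F#dim ends at 15, Bm7 ends at 22, Edim ends at 27, F6 ends at 34, F#maj7 ends at 35, C7 ends at 42, Bb ends at 49.
Beat 46 falls within Bb.

Bb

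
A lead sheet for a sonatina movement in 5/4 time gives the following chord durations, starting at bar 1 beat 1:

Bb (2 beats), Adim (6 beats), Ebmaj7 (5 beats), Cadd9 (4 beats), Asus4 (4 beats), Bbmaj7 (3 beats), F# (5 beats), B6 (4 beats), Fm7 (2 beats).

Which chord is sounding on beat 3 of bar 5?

Beat 3 of bar 5 is beat (5−1)×5 + 3 = 23 overall.
Running totals: Bb ends at 2, Adim ends at 8, Ebmaj7 ends at 13, Cadd9 ends at 17, Asus4 ends at 21, Bbmaj7 ends at 24.
Beat 23 falls within Bbmaj7.

Bbmaj7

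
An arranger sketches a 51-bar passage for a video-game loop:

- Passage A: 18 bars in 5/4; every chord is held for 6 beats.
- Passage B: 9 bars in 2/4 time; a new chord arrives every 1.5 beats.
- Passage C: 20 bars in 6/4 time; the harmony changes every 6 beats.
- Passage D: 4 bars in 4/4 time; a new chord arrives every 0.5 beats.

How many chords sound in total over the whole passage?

79 chords

A: 18·5 = 90 beats, 90/6 = 15 chords.
B: 9·2 = 18 beats, 18/1.5 = 12 chords.
C: 20·6 = 120 beats, 120/6 = 20 chords.
D: 4·4 = 16 beats, 16/0.5 = 32 chords.
Total: 15 + 12 + 20 + 32 = 79.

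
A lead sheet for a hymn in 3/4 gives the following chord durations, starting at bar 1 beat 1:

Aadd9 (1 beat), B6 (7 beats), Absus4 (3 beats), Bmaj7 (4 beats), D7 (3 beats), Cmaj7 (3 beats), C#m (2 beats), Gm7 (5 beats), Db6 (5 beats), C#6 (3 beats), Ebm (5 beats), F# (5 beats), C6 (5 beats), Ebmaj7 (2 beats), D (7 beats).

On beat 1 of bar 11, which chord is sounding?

Db6

Beat 1 of bar 11 is beat (11−1)×3 + 1 = 31 overall.
Running totals: Aadd9 ends at 1, B6 ends at 8, Absus4 ends at 11, Bmaj7 ends at 15, D7 ends at 18, Cmaj7 ends at 21, C#m ends at 23, Gm7 ends at 28, Db6 ends at 33.
Beat 31 falls within Db6.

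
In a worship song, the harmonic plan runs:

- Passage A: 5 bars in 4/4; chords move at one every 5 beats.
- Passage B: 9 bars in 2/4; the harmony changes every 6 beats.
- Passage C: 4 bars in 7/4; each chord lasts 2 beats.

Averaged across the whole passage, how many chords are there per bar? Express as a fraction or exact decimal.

7/6 chords per bar

A: 5 × 4 = 20 beats ÷ 5 = 4 chords.
B: 9 × 2 = 18 beats ÷ 6 = 3 chords.
C: 4 × 7 = 28 beats ÷ 2 = 14 chords.
Overall: 21 chords over 18 bars → 21/18 = 7/6 chords per bar.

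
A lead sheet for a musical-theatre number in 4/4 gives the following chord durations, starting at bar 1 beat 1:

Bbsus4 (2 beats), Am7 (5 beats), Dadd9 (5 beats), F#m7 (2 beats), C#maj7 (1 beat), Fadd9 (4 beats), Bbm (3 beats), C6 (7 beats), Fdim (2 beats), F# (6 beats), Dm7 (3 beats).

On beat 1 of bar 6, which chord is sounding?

Beat 1 of bar 6 is beat (6−1)×4 + 1 = 21 overall.
Running totals: Bbsus4 ends at 2, Am7 ends at 7, Dadd9 ends at 12, F#m7 ends at 14, C#maj7 ends at 15, Fadd9 ends at 19, Bbm ends at 22.
Beat 21 falls within Bbm.

Bbm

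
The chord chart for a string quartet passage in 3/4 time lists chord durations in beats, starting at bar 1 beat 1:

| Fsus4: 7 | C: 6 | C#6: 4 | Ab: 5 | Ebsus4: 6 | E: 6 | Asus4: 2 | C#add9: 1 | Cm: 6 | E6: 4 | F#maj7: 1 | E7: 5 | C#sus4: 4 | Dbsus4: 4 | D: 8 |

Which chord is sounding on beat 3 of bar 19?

C#sus4

Beat 3 of bar 19 is beat (19−1)×3 + 3 = 57 overall.
Running totals: Fsus4 ends at 7, C ends at 13, C#6 ends at 17, Ab ends at 22, Ebsus4 ends at 28, E ends at 34, Asus4 ends at 36, C#add9 ends at 37, Cm ends at 43, E6 ends at 47, F#maj7 ends at 48, E7 ends at 53, C#sus4 ends at 57.
Beat 57 falls within C#sus4.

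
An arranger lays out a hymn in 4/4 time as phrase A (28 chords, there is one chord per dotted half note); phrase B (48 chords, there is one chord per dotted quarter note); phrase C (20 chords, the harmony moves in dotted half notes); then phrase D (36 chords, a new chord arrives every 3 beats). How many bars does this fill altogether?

81 bars

A: 28 × 3 = 84 beats = 21 bars.
B: 48 × 1.5 = 72 beats = 18 bars.
C: 20 × 3 = 60 beats = 15 bars.
D: 36 × 3 = 108 beats = 27 bars.
Total: 21 + 18 + 15 + 27 = 81 bars.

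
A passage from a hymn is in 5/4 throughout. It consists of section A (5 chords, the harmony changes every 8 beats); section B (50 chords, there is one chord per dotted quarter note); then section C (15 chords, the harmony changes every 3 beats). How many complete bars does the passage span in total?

32 bars

A: 5 × 8 = 40 beats = 8 bars.
B: 50 × 1.5 = 75 beats = 15 bars.
C: 15 × 3 = 45 beats = 9 bars.
Total: 8 + 15 + 9 = 32 bars.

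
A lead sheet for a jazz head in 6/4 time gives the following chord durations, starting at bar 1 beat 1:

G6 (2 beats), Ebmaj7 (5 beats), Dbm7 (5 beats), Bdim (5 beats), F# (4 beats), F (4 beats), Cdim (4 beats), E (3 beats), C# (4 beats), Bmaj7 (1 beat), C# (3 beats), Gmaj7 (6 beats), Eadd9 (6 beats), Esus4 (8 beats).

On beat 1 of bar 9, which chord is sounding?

Eadd9

Beat 1 of bar 9 is beat (9−1)×6 + 1 = 49 overall.
Running totals: G6 ends at 2, Ebmaj7 ends at 7, Dbm7 ends at 12, Bdim ends at 17, F# ends at 21, F ends at 25, Cdim ends at 29, E ends at 32, C# ends at 36, Bmaj7 ends at 37, C# ends at 40, Gmaj7 ends at 46, Eadd9 ends at 52.
Beat 49 falls within Eadd9.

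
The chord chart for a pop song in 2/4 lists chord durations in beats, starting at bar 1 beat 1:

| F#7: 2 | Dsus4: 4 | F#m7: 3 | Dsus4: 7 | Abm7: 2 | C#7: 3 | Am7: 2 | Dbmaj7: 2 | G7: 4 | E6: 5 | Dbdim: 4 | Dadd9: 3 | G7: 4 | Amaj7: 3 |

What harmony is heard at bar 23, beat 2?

Amaj7

Beat 2 of bar 23 is beat (23−1)×2 + 2 = 46 overall.
Running totals: F#7 ends at 2, Dsus4 ends at 6, F#m7 ends at 9, Dsus4 ends at 16, Abm7 ends at 18, C#7 ends at 21, Am7 ends at 23, Dbmaj7 ends at 25, G7 ends at 29, E6 ends at 34, Dbdim ends at 38, Dadd9 ends at 41, G7 ends at 45, Amaj7 ends at 48.
Beat 46 falls within Amaj7.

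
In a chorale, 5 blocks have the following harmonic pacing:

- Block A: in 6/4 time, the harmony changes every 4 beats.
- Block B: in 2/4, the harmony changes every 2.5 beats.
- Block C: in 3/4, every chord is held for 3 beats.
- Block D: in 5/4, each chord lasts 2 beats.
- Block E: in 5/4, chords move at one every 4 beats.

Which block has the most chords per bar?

Block D

A: 6 beats/bar ÷ 4 beats/chord = 1.5 chords/bar.
B: 2 beats/bar ÷ 2.5 beats/chord = 0.8 chords/bar.
C: 3 beats/bar ÷ 3 beats/chord = 1 chord/bar.
D: 5 beats/bar ÷ 2 beats/chord = 2.5 chords/bar.
E: 5 beats/bar ÷ 4 beats/chord = 1.25 chords/bar.
Fastest is D at 2.5 chords/bar.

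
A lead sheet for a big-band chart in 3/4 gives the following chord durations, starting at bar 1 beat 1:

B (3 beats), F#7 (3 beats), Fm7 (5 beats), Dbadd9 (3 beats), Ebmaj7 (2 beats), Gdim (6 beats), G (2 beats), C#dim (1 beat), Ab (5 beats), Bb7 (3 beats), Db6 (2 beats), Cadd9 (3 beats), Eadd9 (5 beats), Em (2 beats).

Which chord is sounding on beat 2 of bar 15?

Beat 2 of bar 15 is beat (15−1)×3 + 2 = 44 overall.
Running totals: B ends at 3, F#7 ends at 6, Fm7 ends at 11, Dbadd9 ends at 14, Ebmaj7 ends at 16, Gdim ends at 22, G ends at 24, C#dim ends at 25, Ab ends at 30, Bb7 ends at 33, Db6 ends at 35, Cadd9 ends at 38, Eadd9 ends at 43, Em ends at 45.
Beat 44 falls within Em.

Em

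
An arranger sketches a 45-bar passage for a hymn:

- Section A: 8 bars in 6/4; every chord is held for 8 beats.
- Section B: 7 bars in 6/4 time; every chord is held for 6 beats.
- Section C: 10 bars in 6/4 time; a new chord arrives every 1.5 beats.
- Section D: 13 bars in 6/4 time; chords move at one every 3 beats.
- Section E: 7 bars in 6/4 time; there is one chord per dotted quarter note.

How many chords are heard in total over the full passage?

107 chords

A: 8·6 = 48 beats, 48/8 = 6 chords.
B: 7·6 = 42 beats, 42/6 = 7 chords.
C: 10·6 = 60 beats, 60/1.5 = 40 chords.
D: 13·6 = 78 beats, 78/3 = 26 chords.
E: 7·6 = 42 beats, 42/1.5 = 28 chords.
Total: 6 + 7 + 40 + 26 + 28 = 107.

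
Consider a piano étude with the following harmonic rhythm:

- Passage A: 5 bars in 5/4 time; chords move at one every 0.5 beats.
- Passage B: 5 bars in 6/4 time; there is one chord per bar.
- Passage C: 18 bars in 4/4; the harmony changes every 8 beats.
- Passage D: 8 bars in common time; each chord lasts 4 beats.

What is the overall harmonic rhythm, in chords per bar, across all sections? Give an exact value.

A: 5 × 5 = 25 beats ÷ 0.5 = 50 chords.
B: 5 × 6 = 30 beats ÷ 6 = 5 chords.
C: 18 × 4 = 72 beats ÷ 8 = 9 chords.
D: 8 × 4 = 32 beats ÷ 4 = 8 chords.
Overall: 72 chords over 36 bars → 72/36 = 2 chords per bar.

2 chords per bar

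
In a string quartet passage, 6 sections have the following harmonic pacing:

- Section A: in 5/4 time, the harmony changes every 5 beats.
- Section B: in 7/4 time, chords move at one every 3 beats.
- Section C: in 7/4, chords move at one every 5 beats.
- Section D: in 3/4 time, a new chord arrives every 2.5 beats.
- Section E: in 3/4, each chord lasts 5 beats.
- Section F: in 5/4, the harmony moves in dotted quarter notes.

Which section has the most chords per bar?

Section F

A: each chord is 5 beats in 5/4, so 1 per bar.
B: each chord is 3 beats in 7/4, so 7/3 per bar.
C: each chord is 5 beats in 7/4, so 1.4 per bar.
D: each chord is 2.5 beats in 3/4, so 1.2 per bar.
E: each chord is 5 beats in 3/4, so 0.6 per bar.
F: each chord is 1.5 beats in 5/4, so 10/3 per bar.
Fastest is F at 10/3 chords/bar.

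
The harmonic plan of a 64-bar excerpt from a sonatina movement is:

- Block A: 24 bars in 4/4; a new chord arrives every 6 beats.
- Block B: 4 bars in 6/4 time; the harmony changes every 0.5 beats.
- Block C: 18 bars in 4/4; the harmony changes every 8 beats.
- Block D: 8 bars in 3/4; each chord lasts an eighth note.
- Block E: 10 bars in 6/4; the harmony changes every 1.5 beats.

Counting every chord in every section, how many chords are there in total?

A has 96 beats and chords last 6 each, so 16 chords.
B has 24 beats and chords last 0.5 each, so 48 chords.
C has 72 beats and chords last 8 each, so 9 chords.
D has 24 beats and chords last 0.5 each, so 48 chords.
E has 60 beats and chords last 1.5 each, so 40 chords.
Total: 16 + 48 + 9 + 48 + 40 = 161.

161 chords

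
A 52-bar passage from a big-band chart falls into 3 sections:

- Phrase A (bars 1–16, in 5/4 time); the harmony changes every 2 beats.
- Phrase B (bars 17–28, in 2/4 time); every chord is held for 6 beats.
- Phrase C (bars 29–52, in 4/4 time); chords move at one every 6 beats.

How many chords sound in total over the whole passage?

60 chords

A has 80 beats and chords last 2 each, so 40 chords.
B has 24 beats and chords last 6 each, so 4 chords.
C has 96 beats and chords last 6 each, so 16 chords.
Total: 40 + 4 + 16 = 60.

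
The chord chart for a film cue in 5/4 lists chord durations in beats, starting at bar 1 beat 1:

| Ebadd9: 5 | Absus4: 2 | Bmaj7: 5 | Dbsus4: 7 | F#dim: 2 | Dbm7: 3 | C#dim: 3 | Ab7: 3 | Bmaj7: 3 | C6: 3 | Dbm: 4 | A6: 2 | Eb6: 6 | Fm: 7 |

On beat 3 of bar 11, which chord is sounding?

Fm

Beat 3 of bar 11 is beat (11−1)×5 + 3 = 53 overall.
Running totals: Ebadd9 ends at 5, Absus4 ends at 7, Bmaj7 ends at 12, Dbsus4 ends at 19, F#dim ends at 21, Dbm7 ends at 24, C#dim ends at 27, Ab7 ends at 30, Bmaj7 ends at 33, C6 ends at 36, Dbm ends at 40, A6 ends at 42, Eb6 ends at 48, Fm ends at 55.
Beat 53 falls within Fm.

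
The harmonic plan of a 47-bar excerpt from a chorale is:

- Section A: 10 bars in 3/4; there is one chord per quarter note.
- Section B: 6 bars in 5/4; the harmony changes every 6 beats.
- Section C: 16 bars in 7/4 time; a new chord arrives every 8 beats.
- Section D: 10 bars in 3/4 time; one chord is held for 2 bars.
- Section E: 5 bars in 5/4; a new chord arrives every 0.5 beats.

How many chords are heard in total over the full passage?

A: 10 bars × 3 beats = 30 beats; 1 beat/chord → 30 chords.
B: 6 bars × 5 beats = 30 beats; 6 beats/chord → 5 chords.
C: 16 bars × 7 beats = 112 beats; 8 beats/chord → 14 chords.
D: 10 bars × 3 beats = 30 beats; 6 beats/chord → 5 chords.
E: 5 bars × 5 beats = 25 beats; 0.5 beats/chord → 50 chords.
Total: 30 + 5 + 14 + 5 + 50 = 104.

104 chords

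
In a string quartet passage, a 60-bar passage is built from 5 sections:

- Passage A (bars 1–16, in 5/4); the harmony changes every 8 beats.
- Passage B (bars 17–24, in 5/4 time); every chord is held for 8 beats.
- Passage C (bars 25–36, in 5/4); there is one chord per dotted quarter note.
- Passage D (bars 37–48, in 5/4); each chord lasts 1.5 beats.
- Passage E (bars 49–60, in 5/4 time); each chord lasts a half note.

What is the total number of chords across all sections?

125 chords

A: 16·5 = 80 beats, 80/8 = 10 chords.
B: 8·5 = 40 beats, 40/8 = 5 chords.
C: 12·5 = 60 beats, 60/1.5 = 40 chords.
D: 12·5 = 60 beats, 60/1.5 = 40 chords.
E: 12·5 = 60 beats, 60/2 = 30 chords.
Total: 10 + 5 + 40 + 40 + 30 = 125.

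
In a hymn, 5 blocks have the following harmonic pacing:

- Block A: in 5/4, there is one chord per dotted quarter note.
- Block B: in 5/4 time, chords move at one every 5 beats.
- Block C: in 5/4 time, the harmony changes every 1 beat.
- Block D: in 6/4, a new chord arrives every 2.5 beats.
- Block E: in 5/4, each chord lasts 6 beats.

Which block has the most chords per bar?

A: 5/1.5 = 10/3 chords/bar.
B: 5/5 = 1 chord/bar.
C: 5/1 = 5 chords/bar.
D: 6/2.5 = 2.4 chords/bar.
E: 5/6 = 5/6 chords/bar.
Fastest is C at 5 chords/bar.

Block C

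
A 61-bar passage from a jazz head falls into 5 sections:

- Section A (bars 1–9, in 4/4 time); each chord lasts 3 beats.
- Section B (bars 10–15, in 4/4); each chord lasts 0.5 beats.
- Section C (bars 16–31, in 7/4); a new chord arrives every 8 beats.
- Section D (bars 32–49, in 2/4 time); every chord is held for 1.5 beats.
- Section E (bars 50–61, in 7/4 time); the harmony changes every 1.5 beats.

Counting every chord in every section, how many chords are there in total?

A has 36 beats and chords last 3 each, so 12 chords.
B has 24 beats and chords last 0.5 each, so 48 chords.
C has 112 beats and chords last 8 each, so 14 chords.
D has 36 beats and chords last 1.5 each, so 24 chords.
E has 84 beats and chords last 1.5 each, so 56 chords.
Total: 12 + 48 + 14 + 24 + 56 = 154.

154 chords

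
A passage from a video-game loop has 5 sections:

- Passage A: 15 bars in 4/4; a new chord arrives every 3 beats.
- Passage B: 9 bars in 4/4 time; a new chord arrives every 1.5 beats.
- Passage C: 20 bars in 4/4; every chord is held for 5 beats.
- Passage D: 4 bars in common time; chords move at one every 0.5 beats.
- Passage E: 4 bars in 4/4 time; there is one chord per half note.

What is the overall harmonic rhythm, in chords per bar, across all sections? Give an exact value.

25/13 chords per bar

A: 15 × 4 = 60 beats ÷ 3 = 20 chords.
B: 9 × 4 = 36 beats ÷ 1.5 = 24 chords.
C: 20 × 4 = 80 beats ÷ 5 = 16 chords.
D: 4 × 4 = 16 beats ÷ 0.5 = 32 chords.
E: 4 × 4 = 16 beats ÷ 2 = 8 chords.
Overall: 100 chords over 52 bars → 100/52 = 25/13 chords per bar.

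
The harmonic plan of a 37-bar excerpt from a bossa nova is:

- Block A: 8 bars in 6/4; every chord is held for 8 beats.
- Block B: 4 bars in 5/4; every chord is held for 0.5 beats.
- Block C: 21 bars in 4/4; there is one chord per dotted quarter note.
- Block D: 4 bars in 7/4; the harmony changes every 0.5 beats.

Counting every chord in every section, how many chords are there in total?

A: 8 bars × 6 beats = 48 beats; 8 beats/chord → 6 chords.
B: 4 bars × 5 beats = 20 beats; 0.5 beats/chord → 40 chords.
C: 21 bars × 4 beats = 84 beats; 1.5 beats/chord → 56 chords.
D: 4 bars × 7 beats = 28 beats; 0.5 beats/chord → 56 chords.
Total: 6 + 40 + 56 + 56 = 158.

158 chords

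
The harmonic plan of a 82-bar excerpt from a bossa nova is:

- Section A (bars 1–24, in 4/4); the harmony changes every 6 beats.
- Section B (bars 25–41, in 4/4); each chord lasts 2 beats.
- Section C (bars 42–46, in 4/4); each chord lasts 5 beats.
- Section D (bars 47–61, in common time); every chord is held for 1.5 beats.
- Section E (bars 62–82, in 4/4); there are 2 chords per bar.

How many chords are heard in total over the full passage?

136 chords

A: 24·4 = 96 beats, 96/6 = 16 chords.
B: 17·4 = 68 beats, 68/2 = 34 chords.
C: 5·4 = 20 beats, 20/5 = 4 chords.
D: 15·4 = 60 beats, 60/1.5 = 40 chords.
E: 21·4 = 84 beats, 84/2 = 42 chords.
Total: 16 + 34 + 4 + 40 + 42 = 136.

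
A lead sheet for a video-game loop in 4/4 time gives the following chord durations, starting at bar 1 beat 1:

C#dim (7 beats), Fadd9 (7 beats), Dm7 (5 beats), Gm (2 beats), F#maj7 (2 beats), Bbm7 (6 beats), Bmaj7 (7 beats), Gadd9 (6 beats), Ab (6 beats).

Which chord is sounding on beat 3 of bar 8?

Bmaj7

Beat 3 of bar 8 is beat (8−1)×4 + 3 = 31 overall.
Running totals: C#dim ends at 7, Fadd9 ends at 14, Dm7 ends at 19, Gm ends at 21, F#maj7 ends at 23, Bbm7 ends at 29, Bmaj7 ends at 36.
Beat 31 falls within Bmaj7.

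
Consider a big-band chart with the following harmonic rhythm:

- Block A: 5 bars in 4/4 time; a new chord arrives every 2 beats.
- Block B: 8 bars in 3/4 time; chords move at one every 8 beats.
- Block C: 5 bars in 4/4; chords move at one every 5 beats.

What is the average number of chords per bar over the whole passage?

A: 5 × 4 = 20 beats ÷ 2 = 10 chords.
B: 8 × 3 = 24 beats ÷ 8 = 3 chords.
C: 5 × 4 = 20 beats ÷ 5 = 4 chords.
Overall: 17 chords over 18 bars → 17/18 = 17/18 chords per bar.

17/18 chords per bar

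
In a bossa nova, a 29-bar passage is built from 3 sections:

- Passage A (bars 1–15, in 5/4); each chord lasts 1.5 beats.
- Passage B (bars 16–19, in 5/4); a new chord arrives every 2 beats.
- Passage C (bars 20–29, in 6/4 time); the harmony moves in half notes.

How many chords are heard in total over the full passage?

90 chords

A has 75 beats and chords last 1.5 each, so 50 chords.
B has 20 beats and chords last 2 each, so 10 chords.
C has 60 beats and chords last 2 each, so 30 chords.
Total: 50 + 10 + 30 = 90.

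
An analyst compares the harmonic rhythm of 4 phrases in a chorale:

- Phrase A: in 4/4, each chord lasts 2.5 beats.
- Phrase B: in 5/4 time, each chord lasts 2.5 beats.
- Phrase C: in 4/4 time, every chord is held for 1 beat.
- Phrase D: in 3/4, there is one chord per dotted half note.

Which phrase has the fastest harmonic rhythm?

A: each chord is 2.5 beats in 4/4, so 1.6 per bar.
B: each chord is 2.5 beats in 5/4, so 2 per bar.
C: each chord is 1 beat in 4/4, so 4 per bar.
D: each chord is 3 beats in 3/4, so 1 per bar.
Fastest is C at 4 chords/bar.

Phrase C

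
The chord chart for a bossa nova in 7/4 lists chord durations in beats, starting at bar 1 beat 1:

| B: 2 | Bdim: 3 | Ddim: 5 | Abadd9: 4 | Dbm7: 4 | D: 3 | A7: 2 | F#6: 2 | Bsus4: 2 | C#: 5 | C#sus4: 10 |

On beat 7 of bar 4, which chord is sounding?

Beat 7 of bar 4 is beat (4−1)×7 + 7 = 28 overall.
Running totals: B ends at 2, Bdim ends at 5, Ddim ends at 10, Abadd9 ends at 14, Dbm7 ends at 18, D ends at 21, A7 ends at 23, F#6 ends at 25, Bsus4 ends at 27, C# ends at 32.
Beat 28 falls within C#.

C#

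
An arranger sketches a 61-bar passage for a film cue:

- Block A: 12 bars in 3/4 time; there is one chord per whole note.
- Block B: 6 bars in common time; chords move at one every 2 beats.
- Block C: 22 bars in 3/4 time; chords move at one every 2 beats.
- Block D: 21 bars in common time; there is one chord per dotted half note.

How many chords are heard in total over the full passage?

A has 36 beats and chords last 4 each, so 9 chords.
B has 24 beats and chords last 2 each, so 12 chords.
C has 66 beats and chords last 2 each, so 33 chords.
D has 84 beats and chords last 3 each, so 28 chords.
Total: 9 + 12 + 33 + 28 = 82.

82 chords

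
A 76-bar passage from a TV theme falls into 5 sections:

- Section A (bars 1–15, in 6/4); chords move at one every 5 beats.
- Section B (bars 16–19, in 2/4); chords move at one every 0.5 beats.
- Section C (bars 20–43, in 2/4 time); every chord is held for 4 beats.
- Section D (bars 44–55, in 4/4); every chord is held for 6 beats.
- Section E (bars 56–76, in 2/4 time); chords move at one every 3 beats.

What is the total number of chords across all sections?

68 chords

A: 15 bars × 6 beats = 90 beats; 5 beats/chord → 18 chords.
B: 4 bars × 2 beats = 8 beats; 0.5 beats/chord → 16 chords.
C: 24 bars × 2 beats = 48 beats; 4 beats/chord → 12 chords.
D: 12 bars × 4 beats = 48 beats; 6 beats/chord → 8 chords.
E: 21 bars × 2 beats = 42 beats; 3 beats/chord → 14 chords.
Total: 18 + 16 + 12 + 8 + 14 = 68.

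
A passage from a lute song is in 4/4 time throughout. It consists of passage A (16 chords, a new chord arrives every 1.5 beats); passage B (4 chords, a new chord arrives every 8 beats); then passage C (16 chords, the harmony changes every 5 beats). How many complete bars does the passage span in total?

A: 16 × 1.5 = 24 beats = 6 bars.
B: 4 × 8 = 32 beats = 8 bars.
C: 16 × 5 = 80 beats = 20 bars.
Total: 6 + 8 + 20 = 34 bars.

34 bars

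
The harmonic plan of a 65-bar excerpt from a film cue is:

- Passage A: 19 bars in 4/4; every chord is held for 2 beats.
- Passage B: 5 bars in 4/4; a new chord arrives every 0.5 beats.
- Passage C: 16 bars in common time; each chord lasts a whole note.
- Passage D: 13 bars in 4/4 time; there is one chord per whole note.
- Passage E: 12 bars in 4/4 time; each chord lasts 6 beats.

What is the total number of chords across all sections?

115 chords

A: 19·4 = 76 beats, 76/2 = 38 chords.
B: 5·4 = 20 beats, 20/0.5 = 40 chords.
C: 16·4 = 64 beats, 64/4 = 16 chords.
D: 13·4 = 52 beats, 52/4 = 13 chords.
E: 12·4 = 48 beats, 48/6 = 8 chords.
Total: 38 + 40 + 16 + 13 + 8 = 115.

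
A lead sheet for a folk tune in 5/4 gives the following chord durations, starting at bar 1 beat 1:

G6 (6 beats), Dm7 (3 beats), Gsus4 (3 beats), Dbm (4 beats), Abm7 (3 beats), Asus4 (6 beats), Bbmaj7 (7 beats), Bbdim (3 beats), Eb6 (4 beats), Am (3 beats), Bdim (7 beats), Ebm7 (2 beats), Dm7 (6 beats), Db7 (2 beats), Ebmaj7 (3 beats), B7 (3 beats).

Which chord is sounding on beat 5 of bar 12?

Beat 5 of bar 12 is beat (12−1)×5 + 5 = 60 overall.
Running totals: G6 ends at 6, Dm7 ends at 9, Gsus4 ends at 12, Dbm ends at 16, Abm7 ends at 19, Asus4 ends at 25, Bbmaj7 ends at 32, Bbdim ends at 35, Eb6 ends at 39, Am ends at 42, Bdim ends at 49, Ebm7 ends at 51, Dm7 ends at 57, Db7 ends at 59, Ebmaj7 ends at 62.
Beat 60 falls within Ebmaj7.

Ebmaj7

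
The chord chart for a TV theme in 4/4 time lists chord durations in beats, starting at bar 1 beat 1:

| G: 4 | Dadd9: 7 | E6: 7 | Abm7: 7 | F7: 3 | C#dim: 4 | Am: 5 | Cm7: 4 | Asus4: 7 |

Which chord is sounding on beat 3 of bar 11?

Asus4

Beat 3 of bar 11 is beat (11−1)×4 + 3 = 43 overall.
Running totals: G ends at 4, Dadd9 ends at 11, E6 ends at 18, Abm7 ends at 25, F7 ends at 28, C#dim ends at 32, Am ends at 37, Cm7 ends at 41, Asus4 ends at 48.
Beat 43 falls within Asus4.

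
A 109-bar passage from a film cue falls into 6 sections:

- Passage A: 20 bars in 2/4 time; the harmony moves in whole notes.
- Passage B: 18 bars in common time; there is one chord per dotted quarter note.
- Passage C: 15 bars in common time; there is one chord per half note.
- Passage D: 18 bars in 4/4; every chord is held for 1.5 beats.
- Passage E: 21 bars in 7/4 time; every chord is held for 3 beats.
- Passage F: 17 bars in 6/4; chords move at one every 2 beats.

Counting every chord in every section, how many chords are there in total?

A has 40 beats and chords last 4 each, so 10 chords.
B has 72 beats and chords last 1.5 each, so 48 chords.
C has 60 beats and chords last 2 each, so 30 chords.
D has 72 beats and chords last 1.5 each, so 48 chords.
E has 147 beats and chords last 3 each, so 49 chords.
F has 102 beats and chords last 2 each, so 51 chords.
Total: 10 + 48 + 30 + 48 + 49 + 51 = 236.

236 chords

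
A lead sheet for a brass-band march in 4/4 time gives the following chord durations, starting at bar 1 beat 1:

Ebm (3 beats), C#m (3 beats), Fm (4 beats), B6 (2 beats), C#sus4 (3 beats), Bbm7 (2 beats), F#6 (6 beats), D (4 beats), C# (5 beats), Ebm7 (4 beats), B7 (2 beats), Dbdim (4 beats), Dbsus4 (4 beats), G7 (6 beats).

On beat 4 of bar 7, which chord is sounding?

C#

Beat 4 of bar 7 is beat (7−1)×4 + 4 = 28 overall.
Running totals: Ebm ends at 3, C#m ends at 6, Fm ends at 10, B6 ends at 12, C#sus4 ends at 15, Bbm7 ends at 17, F#6 ends at 23, D ends at 27, C# ends at 32.
Beat 28 falls within C#.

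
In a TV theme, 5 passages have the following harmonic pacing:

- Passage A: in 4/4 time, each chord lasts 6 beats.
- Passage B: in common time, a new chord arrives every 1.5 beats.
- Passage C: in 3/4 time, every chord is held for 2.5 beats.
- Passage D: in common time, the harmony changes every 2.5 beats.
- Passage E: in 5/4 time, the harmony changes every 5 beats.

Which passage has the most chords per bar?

A: 4 beats/bar ÷ 6 beats/chord = 2/3 chords/bar.
B: 4 beats/bar ÷ 1.5 beats/chord = 8/3 chords/bar.
C: 3 beats/bar ÷ 2.5 beats/chord = 1.2 chords/bar.
D: 4 beats/bar ÷ 2.5 beats/chord = 1.6 chords/bar.
E: 5 beats/bar ÷ 5 beats/chord = 1 chord/bar.
Fastest is B at 8/3 chords/bar.

Passage B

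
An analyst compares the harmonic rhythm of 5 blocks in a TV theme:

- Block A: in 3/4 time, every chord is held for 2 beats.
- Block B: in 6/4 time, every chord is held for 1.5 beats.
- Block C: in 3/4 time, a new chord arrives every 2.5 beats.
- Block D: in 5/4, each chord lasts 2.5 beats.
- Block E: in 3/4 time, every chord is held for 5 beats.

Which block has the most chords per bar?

A: each chord is 2 beats in 3/4, so 1.5 per bar.
B: each chord is 1.5 beats in 6/4, so 4 per bar.
C: each chord is 2.5 beats in 3/4, so 1.2 per bar.
D: each chord is 2.5 beats in 5/4, so 2 per bar.
E: each chord is 5 beats in 3/4, so 0.6 per bar.
Fastest is B at 4 chords/bar.

Block B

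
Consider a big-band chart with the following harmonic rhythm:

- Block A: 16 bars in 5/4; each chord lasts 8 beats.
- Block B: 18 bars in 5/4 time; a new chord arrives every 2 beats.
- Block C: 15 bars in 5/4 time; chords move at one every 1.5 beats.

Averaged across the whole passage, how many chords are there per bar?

15/7 chords per bar

A: 16 × 5 = 80 beats ÷ 8 = 10 chords.
B: 18 × 5 = 90 beats ÷ 2 = 45 chords.
C: 15 × 5 = 75 beats ÷ 1.5 = 50 chords.
Overall: 105 chords over 49 bars → 105/49 = 15/7 chords per bar.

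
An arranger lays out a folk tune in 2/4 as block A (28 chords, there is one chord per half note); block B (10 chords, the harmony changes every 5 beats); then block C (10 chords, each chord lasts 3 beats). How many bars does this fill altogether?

A: 28 × 2 = 56 beats = 28 bars.
B: 10 × 5 = 50 beats = 25 bars.
C: 10 × 3 = 30 beats = 15 bars.
Total: 28 + 25 + 15 = 68 bars.

68 bars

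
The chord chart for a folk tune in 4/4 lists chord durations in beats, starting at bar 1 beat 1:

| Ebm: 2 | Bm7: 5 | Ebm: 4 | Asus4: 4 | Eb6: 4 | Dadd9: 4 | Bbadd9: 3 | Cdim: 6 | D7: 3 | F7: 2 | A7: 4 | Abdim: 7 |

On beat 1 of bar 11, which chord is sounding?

A7

Beat 1 of bar 11 is beat (11−1)×4 + 1 = 41 overall.
Running totals: Ebm ends at 2, Bm7 ends at 7, Ebm ends at 11, Asus4 ends at 15, Eb6 ends at 19, Dadd9 ends at 23, Bbadd9 ends at 26, Cdim ends at 32, D7 ends at 35, F7 ends at 37, A7 ends at 41.
Beat 41 falls within A7.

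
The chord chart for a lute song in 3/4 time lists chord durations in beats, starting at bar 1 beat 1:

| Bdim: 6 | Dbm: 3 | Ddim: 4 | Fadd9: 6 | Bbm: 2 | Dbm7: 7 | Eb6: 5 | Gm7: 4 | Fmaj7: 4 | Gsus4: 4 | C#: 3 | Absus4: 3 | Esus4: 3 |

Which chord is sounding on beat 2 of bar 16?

Beat 2 of bar 16 is beat (16−1)×3 + 2 = 47 overall.
Running totals: Bdim ends at 6, Dbm ends at 9, Ddim ends at 13, Fadd9 ends at 19, Bbm ends at 21, Dbm7 ends at 28, Eb6 ends at 33, Gm7 ends at 37, Fmaj7 ends at 41, Gsus4 ends at 45, C# ends at 48.
Beat 47 falls within C#.

C#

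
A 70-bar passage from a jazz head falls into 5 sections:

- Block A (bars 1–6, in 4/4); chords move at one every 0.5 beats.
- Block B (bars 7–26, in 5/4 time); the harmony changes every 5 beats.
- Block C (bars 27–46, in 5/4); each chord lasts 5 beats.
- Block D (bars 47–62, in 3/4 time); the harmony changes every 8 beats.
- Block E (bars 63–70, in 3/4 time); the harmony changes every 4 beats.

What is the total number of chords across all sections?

A has 24 beats and chords last 0.5 each, so 48 chords.
B has 100 beats and chords last 5 each, so 20 chords.
C has 100 beats and chords last 5 each, so 20 chords.
D has 48 beats and chords last 8 each, so 6 chords.
E has 24 beats and chords last 4 each, so 6 chords.
Total: 48 + 20 + 20 + 6 + 6 = 100.

100 chords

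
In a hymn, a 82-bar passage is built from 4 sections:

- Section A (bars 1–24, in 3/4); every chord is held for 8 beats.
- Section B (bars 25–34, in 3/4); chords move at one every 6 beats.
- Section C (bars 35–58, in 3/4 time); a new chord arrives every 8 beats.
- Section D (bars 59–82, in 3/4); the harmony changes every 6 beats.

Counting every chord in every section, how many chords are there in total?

35 chords

A has 72 beats and chords last 8 each, so 9 chords.
B has 30 beats and chords last 6 each, so 5 chords.
C has 72 beats and chords last 8 each, so 9 chords.
D has 72 beats and chords last 6 each, so 12 chords.
Total: 9 + 5 + 9 + 12 = 35.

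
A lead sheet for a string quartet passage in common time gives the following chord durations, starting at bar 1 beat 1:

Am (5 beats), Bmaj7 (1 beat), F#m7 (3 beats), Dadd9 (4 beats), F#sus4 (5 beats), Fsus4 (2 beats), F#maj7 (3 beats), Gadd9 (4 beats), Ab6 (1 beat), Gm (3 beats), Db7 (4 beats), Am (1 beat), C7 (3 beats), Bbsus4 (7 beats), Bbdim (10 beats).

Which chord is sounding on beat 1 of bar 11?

Bbsus4

Beat 1 of bar 11 is beat (11−1)×4 + 1 = 41 overall.
Running totals: Am ends at 5, Bmaj7 ends at 6, F#m7 ends at 9, Dadd9 ends at 13, F#sus4 ends at 18, Fsus4 ends at 20, F#maj7 ends at 23, Gadd9 ends at 27, Ab6 ends at 28, Gm ends at 31, Db7 ends at 35, Am ends at 36, C7 ends at 39, Bbsus4 ends at 46.
Beat 41 falls within Bbsus4.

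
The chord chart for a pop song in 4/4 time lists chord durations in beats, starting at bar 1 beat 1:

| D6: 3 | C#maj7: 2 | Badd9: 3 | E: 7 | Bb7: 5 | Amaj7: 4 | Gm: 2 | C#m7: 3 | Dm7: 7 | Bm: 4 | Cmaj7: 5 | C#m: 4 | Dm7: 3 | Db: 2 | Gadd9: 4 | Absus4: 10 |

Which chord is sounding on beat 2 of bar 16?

Beat 2 of bar 16 is beat (16−1)×4 + 2 = 62 overall.
Running totals: D6 ends at 3, C#maj7 ends at 5, Badd9 ends at 8, E ends at 15, Bb7 ends at 20, Amaj7 ends at 24, Gm ends at 26, C#m7 ends at 29, Dm7 ends at 36, Bm ends at 40, Cmaj7 ends at 45, C#m ends at 49, Dm7 ends at 52, Db ends at 54, Gadd9 ends at 58, Absus4 ends at 68.
Beat 62 falls within Absus4.

Absus4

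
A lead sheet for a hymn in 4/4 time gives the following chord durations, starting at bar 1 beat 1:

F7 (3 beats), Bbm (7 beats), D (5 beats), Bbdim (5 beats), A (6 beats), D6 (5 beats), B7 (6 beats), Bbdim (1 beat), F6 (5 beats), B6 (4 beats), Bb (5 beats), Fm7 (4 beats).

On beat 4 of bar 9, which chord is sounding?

B7

Beat 4 of bar 9 is beat (9−1)×4 + 4 = 36 overall.
Running totals: F7 ends at 3, Bbm ends at 10, D ends at 15, Bbdim ends at 20, A ends at 26, D6 ends at 31, B7 ends at 37.
Beat 36 falls within B7.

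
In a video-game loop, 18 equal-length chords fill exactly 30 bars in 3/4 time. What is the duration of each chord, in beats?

5 beats

30 bars × 3 beats/bar = 90 beats total.
90 beats ÷ 18 chords = 5 beats per chord.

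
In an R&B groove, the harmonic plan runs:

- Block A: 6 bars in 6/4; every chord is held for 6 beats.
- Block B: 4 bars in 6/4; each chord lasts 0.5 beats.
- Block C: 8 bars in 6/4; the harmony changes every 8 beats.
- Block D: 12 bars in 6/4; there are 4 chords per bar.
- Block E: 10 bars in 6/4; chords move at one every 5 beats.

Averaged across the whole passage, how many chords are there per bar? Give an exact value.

3 chords per bar

A: 6 bars of 6 beats is 36 beats; at 6 beats each that's 6 chords.
B: 4 bars of 6 beats is 24 beats; at 0.5 beats each that's 48 chords.
C: 8 bars of 6 beats is 48 beats; at 8 beats each that's 6 chords.
D: 12 bars of 6 beats is 72 beats; at 1.5 beats each that's 48 chords.
E: 10 bars of 6 beats is 60 beats; at 5 beats each that's 12 chords.
Overall: 120 chords over 40 bars → 120/40 = 3 chords per bar.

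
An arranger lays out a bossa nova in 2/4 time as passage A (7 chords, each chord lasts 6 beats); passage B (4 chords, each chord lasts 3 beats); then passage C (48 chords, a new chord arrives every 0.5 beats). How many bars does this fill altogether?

39 bars

A: 7 × 6 = 42 beats = 21 bars.
B: 4 × 3 = 12 beats = 6 bars.
C: 48 × 0.5 = 24 beats = 12 bars.
Total: 21 + 6 + 12 = 39 bars.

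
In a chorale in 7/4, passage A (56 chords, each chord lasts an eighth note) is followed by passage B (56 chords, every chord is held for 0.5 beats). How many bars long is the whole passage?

8 bars

A: 56 × 0.5 = 28 beats = 4 bars.
B: 56 × 0.5 = 28 beats = 4 bars.
Total: 4 + 4 = 8 bars.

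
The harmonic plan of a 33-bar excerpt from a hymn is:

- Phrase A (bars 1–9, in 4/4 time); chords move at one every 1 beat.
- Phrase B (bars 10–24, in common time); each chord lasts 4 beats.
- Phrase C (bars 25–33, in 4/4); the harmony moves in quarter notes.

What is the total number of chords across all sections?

87 chords

A: 9 bars × 4 beats = 36 beats; 1 beat/chord → 36 chords.
B: 15 bars × 4 beats = 60 beats; 4 beats/chord → 15 chords.
C: 9 bars × 4 beats = 36 beats; 1 beat/chord → 36 chords.
Total: 36 + 15 + 36 = 87.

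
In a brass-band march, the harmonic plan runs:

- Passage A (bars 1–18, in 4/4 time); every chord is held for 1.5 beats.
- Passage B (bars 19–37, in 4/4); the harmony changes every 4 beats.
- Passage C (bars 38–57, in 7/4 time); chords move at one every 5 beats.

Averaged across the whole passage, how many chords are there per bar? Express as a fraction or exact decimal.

A: 18 bars of 4 beats is 72 beats; at 1.5 beats each that's 48 chords.
B: 19 bars of 4 beats is 76 beats; at 4 beats each that's 19 chords.
C: 20 bars of 7 beats is 140 beats; at 5 beats each that's 28 chords.
Overall: 95 chords over 57 bars → 95/57 = 5/3 chords per bar.

5/3 chords per bar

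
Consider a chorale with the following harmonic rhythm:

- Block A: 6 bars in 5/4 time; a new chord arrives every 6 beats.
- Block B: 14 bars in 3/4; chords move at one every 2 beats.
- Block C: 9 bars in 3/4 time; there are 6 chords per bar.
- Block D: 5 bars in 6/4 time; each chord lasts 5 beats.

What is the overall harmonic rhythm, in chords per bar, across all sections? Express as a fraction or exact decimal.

43/17 chords per bar

A: 6 × 5 = 30 beats ÷ 6 = 5 chords.
B: 14 × 3 = 42 beats ÷ 2 = 21 chords.
C: 9 × 3 = 27 beats ÷ 0.5 = 54 chords.
D: 5 × 6 = 30 beats ÷ 5 = 6 chords.
Overall: 86 chords over 34 bars → 86/34 = 43/17 chords per bar.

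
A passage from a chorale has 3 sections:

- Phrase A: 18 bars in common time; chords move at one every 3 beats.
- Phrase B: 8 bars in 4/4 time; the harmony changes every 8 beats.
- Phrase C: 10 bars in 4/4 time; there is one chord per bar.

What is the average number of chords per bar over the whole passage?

19/18 chords per bar

A: 18 × 4 = 72 beats ÷ 3 = 24 chords.
B: 8 × 4 = 32 beats ÷ 8 = 4 chords.
C: 10 × 4 = 40 beats ÷ 4 = 10 chords.
Overall: 38 chords over 36 bars → 38/36 = 19/18 chords per bar.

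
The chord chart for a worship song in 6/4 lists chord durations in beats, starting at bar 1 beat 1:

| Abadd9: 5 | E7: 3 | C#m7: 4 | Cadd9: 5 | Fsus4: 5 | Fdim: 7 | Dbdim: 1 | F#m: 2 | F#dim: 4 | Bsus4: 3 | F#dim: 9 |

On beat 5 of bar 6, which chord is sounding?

Beat 5 of bar 6 is beat (6−1)×6 + 5 = 35 overall.
Running totals: Abadd9 ends at 5, E7 ends at 8, C#m7 ends at 12, Cadd9 ends at 17, Fsus4 ends at 22, Fdim ends at 29, Dbdim ends at 30, F#m ends at 32, F#dim ends at 36.
Beat 35 falls within F#dim.

F#dim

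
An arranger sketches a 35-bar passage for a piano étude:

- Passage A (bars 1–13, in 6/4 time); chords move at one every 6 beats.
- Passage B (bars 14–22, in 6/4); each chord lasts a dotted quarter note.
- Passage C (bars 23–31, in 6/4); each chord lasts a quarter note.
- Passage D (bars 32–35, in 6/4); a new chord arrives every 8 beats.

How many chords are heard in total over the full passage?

106 chords

A: 13 bars × 6 beats = 78 beats; 6 beats/chord → 13 chords.
B: 9 bars × 6 beats = 54 beats; 1.5 beats/chord → 36 chords.
C: 9 bars × 6 beats = 54 beats; 1 beat/chord → 54 chords.
D: 4 bars × 6 beats = 24 beats; 8 beats/chord → 3 chords.
Total: 13 + 36 + 54 + 3 = 106.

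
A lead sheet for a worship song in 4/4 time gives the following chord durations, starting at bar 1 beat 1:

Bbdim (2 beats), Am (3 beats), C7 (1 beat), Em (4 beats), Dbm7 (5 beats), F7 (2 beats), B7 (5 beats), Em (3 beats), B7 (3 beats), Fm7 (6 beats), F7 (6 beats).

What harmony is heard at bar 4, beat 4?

Beat 4 of bar 4 is beat (4−1)×4 + 4 = 16 overall.
Running totals: Bbdim ends at 2, Am ends at 5, C7 ends at 6, Em ends at 10, Dbm7 ends at 15, F7 ends at 17.
Beat 16 falls within F7.

F7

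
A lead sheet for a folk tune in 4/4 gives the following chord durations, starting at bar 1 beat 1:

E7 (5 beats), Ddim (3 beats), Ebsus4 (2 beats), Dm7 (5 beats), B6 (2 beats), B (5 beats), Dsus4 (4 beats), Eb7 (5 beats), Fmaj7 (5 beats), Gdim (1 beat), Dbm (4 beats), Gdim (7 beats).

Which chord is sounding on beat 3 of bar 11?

Gdim

Beat 3 of bar 11 is beat (11−1)×4 + 3 = 43 overall.
Running totals: E7 ends at 5, Ddim ends at 8, Ebsus4 ends at 10, Dm7 ends at 15, B6 ends at 17, B ends at 22, Dsus4 ends at 26, Eb7 ends at 31, Fmaj7 ends at 36, Gdim ends at 37, Dbm ends at 41, Gdim ends at 48.
Beat 43 falls within Gdim.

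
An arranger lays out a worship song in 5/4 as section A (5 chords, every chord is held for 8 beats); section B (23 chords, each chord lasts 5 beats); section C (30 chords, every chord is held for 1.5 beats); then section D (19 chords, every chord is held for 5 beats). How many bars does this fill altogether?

59 bars

A: 5 × 8 = 40 beats = 8 bars.
B: 23 × 5 = 115 beats = 23 bars.
C: 30 × 1.5 = 45 beats = 9 bars.
D: 19 × 5 = 95 beats = 19 bars.
Total: 8 + 23 + 9 + 19 = 59 bars.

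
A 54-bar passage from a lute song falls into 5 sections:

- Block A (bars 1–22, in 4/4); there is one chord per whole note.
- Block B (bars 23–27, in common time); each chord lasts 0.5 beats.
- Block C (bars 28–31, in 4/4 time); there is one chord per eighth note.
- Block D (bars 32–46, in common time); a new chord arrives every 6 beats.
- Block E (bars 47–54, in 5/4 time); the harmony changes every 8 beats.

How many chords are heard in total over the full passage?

109 chords

A: 22 bars × 4 beats = 88 beats; 4 beats/chord → 22 chords.
B: 5 bars × 4 beats = 20 beats; 0.5 beats/chord → 40 chords.
C: 4 bars × 4 beats = 16 beats; 0.5 beats/chord → 32 chords.
D: 15 bars × 4 beats = 60 beats; 6 beats/chord → 10 chords.
E: 8 bars × 5 beats = 40 beats; 8 beats/chord → 5 chords.
Total: 22 + 40 + 32 + 10 + 5 = 109.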